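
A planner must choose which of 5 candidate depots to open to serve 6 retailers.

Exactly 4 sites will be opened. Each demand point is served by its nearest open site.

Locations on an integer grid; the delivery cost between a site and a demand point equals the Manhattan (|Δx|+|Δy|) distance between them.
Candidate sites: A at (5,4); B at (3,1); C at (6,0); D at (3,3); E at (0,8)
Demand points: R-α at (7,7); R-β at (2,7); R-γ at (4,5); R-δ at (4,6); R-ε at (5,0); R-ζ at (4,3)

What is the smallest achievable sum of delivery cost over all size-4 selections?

Open {A, C, D, E}.
  R-α→A 5, R-β→E 3, R-γ→A 2, R-δ→A 3, R-ε→C 1, R-ζ→D 1  ⇒ total 15.
Compare {A, B, C, E}: total 16.
Compare {A, B, C, D}: total 17.
No size-4 selection does better; minimum is 15.

15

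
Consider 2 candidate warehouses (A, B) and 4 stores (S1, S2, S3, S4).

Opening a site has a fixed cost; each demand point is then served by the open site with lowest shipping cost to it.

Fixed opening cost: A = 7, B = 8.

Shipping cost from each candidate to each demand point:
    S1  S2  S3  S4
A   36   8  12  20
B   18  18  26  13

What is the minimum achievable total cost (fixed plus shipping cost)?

Open {A, B}: assign each demand point to its cheapest open site.
  S1→B 18, S2→A 8, S3→A 12, S4→B 13
  shipping cost 51, fixed 15 → total 66.
Compare {A}: shipping cost 76 + fixed 7 = 83.
Compare {B}: shipping cost 75 + fixed 8 = 83.

66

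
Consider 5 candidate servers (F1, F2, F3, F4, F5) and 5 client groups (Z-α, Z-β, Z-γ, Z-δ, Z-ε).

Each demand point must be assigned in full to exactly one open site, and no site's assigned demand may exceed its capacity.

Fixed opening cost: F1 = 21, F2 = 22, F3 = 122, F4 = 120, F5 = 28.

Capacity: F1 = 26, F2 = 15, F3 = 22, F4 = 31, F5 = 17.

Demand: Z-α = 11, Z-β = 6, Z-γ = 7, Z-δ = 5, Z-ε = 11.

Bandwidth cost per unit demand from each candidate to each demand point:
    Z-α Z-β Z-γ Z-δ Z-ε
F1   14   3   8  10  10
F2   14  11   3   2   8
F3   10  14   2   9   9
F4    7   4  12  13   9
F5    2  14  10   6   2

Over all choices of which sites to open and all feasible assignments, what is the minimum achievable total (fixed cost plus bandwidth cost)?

252

Open {F1, F2, F5}; cheapest assignment that respects the capacities:
  F1 (cap 26, load 17): Z-β, Z-ε — cost 6×3 + 11×10 = 128
  F2 (cap 15, load 12): Z-γ, Z-δ — cost 7×3 + 5×2 = 31
  F5 (cap 17, load 11): Z-α — cost 11×2 = 22
  Shipping 181, fixed 71 → total 252.
  Any other capacity-feasible assignment to {F1, F2, F5} ships for at least 181.
Compare {F1, F5}: its best feasible assignment gives total 285.
Compare {F2, F4, F5}: its best feasible assignment gives total 324.
Every other set of open sites that can feasibly serve all demand totals ≥ 285 even under its best assignment. Minimum: 252.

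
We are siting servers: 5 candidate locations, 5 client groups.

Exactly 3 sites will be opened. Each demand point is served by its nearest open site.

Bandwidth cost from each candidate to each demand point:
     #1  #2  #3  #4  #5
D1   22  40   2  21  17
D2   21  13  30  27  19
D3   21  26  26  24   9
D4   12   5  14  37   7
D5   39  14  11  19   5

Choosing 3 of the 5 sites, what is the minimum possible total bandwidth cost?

Open {D1, D4, D5}.
  #1→D4 12, #2→D4 5, #3→D1 2, #4→D5 19, #5→D5 5  ⇒ total 43.
Compare {D1, D2, D4}: total 47.
Compare {D1, D3, D4}: total 47.
No size-3 selection does better; minimum is 43.

43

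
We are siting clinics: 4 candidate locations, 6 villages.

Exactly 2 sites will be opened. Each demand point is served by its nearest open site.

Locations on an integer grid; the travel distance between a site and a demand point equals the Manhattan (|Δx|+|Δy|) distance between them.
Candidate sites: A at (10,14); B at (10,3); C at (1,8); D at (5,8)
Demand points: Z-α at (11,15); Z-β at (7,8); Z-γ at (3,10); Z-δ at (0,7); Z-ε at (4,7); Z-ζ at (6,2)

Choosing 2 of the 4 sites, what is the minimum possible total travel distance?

Open {A, D}.
  Z-α→A 2, Z-β→D 2, Z-γ→D 4, Z-δ→D 6, Z-ε→D 2, Z-ζ→D 7  ⇒ total 23.
Compare {A, C}: total 29.
Compare {C, D}: total 30.
No size-2 selection does better; minimum is 23.

23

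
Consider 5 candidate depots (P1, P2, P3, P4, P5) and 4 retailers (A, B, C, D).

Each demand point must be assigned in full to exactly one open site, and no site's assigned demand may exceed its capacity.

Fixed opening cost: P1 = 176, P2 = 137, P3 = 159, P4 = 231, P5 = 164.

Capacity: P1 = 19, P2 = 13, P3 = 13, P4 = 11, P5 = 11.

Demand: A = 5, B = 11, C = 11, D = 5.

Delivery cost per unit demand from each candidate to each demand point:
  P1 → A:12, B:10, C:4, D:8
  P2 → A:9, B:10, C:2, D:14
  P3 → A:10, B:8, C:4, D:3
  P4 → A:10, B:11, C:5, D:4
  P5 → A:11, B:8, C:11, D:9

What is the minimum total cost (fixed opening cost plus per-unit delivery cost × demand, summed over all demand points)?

635

Open {P2, P3, P5}; cheapest assignment that respects the capacities:
  P2 (cap 13, load 11): C — cost 11×2 = 22
  P3 (cap 13, load 10): A, D — cost 5×10 + 5×3 = 65
  P5 (cap 11, load 11): B — cost 11×8 = 88
  Shipping 175, fixed 460 → total 635.
  Any other capacity-feasible assignment to {P2, P3, P5} ships for at least 175.
Compare {P1, P2, P3}: its best feasible assignment gives total 669.
Compare {P1, P2, P5}: its best feasible assignment gives total 687.
Every other set of open sites that can feasibly serve all demand totals ≥ 669 even under its best assignment. Minimum: 635.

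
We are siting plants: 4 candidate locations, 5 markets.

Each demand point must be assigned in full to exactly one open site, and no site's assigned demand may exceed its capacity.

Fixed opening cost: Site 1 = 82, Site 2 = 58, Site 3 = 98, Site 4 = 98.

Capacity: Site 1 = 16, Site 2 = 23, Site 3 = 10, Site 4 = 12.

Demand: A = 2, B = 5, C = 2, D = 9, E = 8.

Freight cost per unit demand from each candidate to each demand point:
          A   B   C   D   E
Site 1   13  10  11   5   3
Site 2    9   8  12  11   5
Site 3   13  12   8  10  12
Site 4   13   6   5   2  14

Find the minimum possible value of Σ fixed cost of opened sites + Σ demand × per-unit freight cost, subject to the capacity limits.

Open {Site 2, Site 4}; cheapest assignment that respects the capacities:
  Site 2 (cap 23, load 15): A, B, E — cost 2×9 + 5×8 + 8×5 = 98
  Site 4 (cap 12, load 11): C, D — cost 2×5 + 9×2 = 28
  Shipping 126, fixed 156 → total 282.
  Any other capacity-feasible assignment to {Site 2, Site 4} ships for at least 126.
Compare {Site 1, Site 2}: its best feasible assignment gives total 305.
Compare {Site 1, Site 4}: its best feasible assignment gives total 308.
Every other set of open sites that can feasibly serve all demand totals ≥ 305 even under its best assignment. Minimum: 282.

282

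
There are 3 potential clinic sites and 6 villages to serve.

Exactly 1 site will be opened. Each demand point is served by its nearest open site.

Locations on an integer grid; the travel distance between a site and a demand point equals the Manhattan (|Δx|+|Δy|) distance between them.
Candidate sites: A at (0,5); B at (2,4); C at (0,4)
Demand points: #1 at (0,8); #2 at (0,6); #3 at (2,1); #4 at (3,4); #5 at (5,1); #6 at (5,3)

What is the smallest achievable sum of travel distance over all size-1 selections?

Open {B}.
  #1→B 6, #2→B 4, #3→B 3, #4→B 1, #5→B 6, #6→B 4  ⇒ total 24.
Compare {C}: total 28.
Compare {A}: total 30.

24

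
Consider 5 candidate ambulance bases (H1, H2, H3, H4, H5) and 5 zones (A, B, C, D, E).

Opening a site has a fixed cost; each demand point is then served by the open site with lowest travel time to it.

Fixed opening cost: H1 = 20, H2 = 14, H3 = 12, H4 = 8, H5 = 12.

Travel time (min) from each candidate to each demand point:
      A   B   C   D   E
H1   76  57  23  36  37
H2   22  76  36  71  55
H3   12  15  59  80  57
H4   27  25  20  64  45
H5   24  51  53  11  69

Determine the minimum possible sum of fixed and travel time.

135

Open {H3, H4, H5}: assign each demand point to its cheapest open site.
  A→H3 12, B→H3 15, C→H4 20, D→H5 11, E→H4 45
  travel time 103, fixed 32 → total 135.
Compare {H1, H3, H5}: travel time 98 + fixed 44 = 142.
Compare {H4, H5}: travel time 125 + fixed 20 = 145.
Compare {H1, H3, H4, H5}: travel time 95 + fixed 52 = 147.
All other subsets cost ≥ 142. Minimum total cost: 135.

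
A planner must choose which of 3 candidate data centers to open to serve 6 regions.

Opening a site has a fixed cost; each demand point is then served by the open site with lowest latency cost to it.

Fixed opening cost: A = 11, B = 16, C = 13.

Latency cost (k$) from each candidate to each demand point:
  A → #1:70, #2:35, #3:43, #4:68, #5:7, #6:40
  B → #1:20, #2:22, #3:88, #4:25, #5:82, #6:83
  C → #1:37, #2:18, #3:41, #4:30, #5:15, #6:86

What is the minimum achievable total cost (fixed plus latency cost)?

Open {A, B}: assign each demand point to its cheapest open site.
  #1→B 20, #2→B 22, #3→A 43, #4→B 25, #5→A 7, #6→A 40
  latency cost 157, fixed 27 → total 184.
Compare {A, B, C}: latency cost 151 + fixed 40 = 191.
Compare {A, C}: latency cost 173 + fixed 24 = 197.
Compare {B, C}: latency cost 202 + fixed 29 = 231.
All other subsets cost ≥ 191. Minimum total cost: 184.

184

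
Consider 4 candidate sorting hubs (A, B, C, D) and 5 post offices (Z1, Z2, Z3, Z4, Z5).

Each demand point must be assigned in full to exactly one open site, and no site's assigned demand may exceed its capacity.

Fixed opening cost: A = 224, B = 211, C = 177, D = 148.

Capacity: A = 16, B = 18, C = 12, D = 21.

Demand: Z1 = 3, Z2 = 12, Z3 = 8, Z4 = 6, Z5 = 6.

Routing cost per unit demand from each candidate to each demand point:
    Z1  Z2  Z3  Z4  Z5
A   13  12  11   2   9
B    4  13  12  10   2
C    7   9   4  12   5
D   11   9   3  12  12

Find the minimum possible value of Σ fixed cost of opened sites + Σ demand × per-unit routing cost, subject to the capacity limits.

Open {B, D}; cheapest assignment that respects the capacities:
  B (cap 18, load 15): Z1, Z4, Z5 — cost 3×4 + 6×10 + 6×2 = 84
  D (cap 21, load 20): Z2, Z3 — cost 12×9 + 8×3 = 132
  Shipping 216, fixed 359 → total 575.
  Any other capacity-feasible assignment to {B, D} ships for at least 216.
Compare {A, D}: its best feasible assignment gives total 609.
Compare {A, C, D}: its best feasible assignment gives total 744.
Every other set of open sites that can feasibly serve all demand totals ≥ 609 even under its best assignment. Minimum: 575.

575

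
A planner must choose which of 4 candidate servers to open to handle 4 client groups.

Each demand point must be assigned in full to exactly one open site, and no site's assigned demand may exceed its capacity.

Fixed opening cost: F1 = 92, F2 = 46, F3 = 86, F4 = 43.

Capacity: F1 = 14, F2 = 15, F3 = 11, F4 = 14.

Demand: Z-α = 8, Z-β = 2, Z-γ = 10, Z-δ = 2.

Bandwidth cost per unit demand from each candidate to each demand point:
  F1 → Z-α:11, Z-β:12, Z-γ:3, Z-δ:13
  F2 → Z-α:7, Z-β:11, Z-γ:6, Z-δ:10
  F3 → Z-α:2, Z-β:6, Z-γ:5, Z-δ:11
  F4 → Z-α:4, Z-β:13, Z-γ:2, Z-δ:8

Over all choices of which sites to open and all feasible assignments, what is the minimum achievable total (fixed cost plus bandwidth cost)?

193

Open {F3, F4}; cheapest assignment that respects the capacities:
  F3 (cap 11, load 10): Z-α, Z-β — cost 8×2 + 2×6 = 28
  F4 (cap 14, load 12): Z-γ, Z-δ — cost 10×2 + 2×8 = 36
  Shipping 64, fixed 129 → total 193.
  Any other capacity-feasible assignment to {F3, F4} ships for at least 64.
Compare {F2, F4}: its best feasible assignment gives total 203.
Compare {F1, F4}: its best feasible assignment gives total 237.
Every other set of open sites that can feasibly serve all demand totals ≥ 203 even under its best assignment. Minimum: 193.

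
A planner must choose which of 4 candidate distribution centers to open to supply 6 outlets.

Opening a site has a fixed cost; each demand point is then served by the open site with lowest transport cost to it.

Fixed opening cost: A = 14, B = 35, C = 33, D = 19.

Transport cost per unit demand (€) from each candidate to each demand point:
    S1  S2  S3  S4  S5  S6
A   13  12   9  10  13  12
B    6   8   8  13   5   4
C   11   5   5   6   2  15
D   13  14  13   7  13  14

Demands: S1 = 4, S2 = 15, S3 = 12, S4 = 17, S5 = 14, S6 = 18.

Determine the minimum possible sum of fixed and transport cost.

Open {B, C}: assign each demand point to its cheapest open site.
  S1→B 4×6=24, S2→C 15×5=75, S3→C 12×5=60, S4→C 17×6=102, S5→C 14×2=28, S6→B 18×4=72
  transport cost 361, fixed 68 → total 429.
Compare {A, B, C}: transport cost 361 + fixed 82 = 443.
Compare {B, C, D}: transport cost 361 + fixed 87 = 448.
Compare {A, B, C, D}: transport cost 361 + fixed 101 = 462.
All other subsets cost ≥ 443. Minimum total cost: 429.

429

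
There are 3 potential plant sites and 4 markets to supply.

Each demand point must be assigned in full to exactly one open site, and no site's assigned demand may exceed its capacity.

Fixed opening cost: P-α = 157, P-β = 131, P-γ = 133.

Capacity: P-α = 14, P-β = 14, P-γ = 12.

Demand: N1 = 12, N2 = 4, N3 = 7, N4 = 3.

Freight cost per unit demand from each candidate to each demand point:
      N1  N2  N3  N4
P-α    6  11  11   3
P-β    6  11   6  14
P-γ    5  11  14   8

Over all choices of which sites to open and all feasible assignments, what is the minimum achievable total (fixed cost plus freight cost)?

Open {P-β, P-γ}; cheapest assignment that respects the capacities:
  P-β (cap 14, load 14): N2, N3, N4 — cost 4×11 + 7×6 + 3×14 = 128
  P-γ (cap 12, load 12): N1 — cost 12×5 = 60
  Shipping 188, fixed 264 → total 452.
  Any other capacity-feasible assignment to {P-β, P-γ} ships for at least 188.
Compare {P-α, P-γ}: its best feasible assignment gives total 480.
Compare {P-α, P-β}: its best feasible assignment gives total 488.
Every other set of open sites that can feasibly serve all demand totals ≥ 480 even under its best assignment. Minimum: 452.

452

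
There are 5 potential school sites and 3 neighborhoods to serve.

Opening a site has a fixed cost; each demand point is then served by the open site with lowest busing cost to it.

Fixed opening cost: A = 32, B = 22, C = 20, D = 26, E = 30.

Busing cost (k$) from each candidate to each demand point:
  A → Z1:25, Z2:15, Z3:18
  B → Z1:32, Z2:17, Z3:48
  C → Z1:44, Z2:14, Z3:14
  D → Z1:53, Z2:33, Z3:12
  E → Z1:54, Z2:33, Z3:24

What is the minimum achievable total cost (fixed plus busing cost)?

90

Open {A}: assign each demand point to its cheapest open site.
  Z1→A 25, Z2→A 15, Z3→A 18
  busing cost 58, fixed 32 → total 90.
Compare {C}: busing cost 72 + fixed 20 = 92.
Compare {B, C}: busing cost 60 + fixed 42 = 102.
Compare {A, C}: busing cost 53 + fixed 52 = 105.
All other subsets cost ≥ 92. Minimum total cost: 90.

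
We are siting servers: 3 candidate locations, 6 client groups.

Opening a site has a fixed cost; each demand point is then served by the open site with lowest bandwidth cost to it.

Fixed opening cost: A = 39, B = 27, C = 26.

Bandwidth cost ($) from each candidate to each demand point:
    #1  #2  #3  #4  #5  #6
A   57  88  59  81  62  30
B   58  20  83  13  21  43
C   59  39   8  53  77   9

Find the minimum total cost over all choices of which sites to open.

182

Open {B, C}: assign each demand point to its cheapest open site.
  #1→B 58, #2→B 20, #3→C 8, #4→B 13, #5→B 21, #6→C 9
  bandwidth cost 129, fixed 53 → total 182.
Compare {A, B, C}: bandwidth cost 128 + fixed 92 = 220.
Compare {B}: bandwidth cost 238 + fixed 27 = 265.
Compare {A, B}: bandwidth cost 200 + fixed 66 = 266.
All other subsets cost ≥ 220. Minimum total cost: 182.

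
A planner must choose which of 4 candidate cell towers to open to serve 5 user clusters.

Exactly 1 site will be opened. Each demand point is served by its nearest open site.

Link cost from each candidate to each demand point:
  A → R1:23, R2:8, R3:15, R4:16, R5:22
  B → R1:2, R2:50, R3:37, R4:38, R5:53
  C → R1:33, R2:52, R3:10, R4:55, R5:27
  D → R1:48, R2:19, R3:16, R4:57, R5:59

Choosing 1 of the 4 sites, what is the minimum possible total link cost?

Open {A}.
  R1→A 23, R2→A 8, R3→A 15, R4→A 16, R5→A 22  ⇒ total 84.
Compare {C}: total 177.
Compare {B}: total 180.
No size-1 selection does better; minimum is 84.

84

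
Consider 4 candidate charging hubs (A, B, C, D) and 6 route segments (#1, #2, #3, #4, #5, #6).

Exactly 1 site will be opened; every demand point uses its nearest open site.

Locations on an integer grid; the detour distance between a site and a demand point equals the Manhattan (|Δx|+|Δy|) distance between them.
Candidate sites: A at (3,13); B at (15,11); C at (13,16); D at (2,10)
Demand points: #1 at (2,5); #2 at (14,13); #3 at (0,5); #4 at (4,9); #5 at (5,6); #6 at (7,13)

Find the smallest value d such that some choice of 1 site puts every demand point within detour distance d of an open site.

Open {A}.
  Farthest demand point is #2 at detour distance 11 (to A); all others are ≤ 11.
With {D} the worst case is 15.
With {B} the worst case is 21.
No size-1 selection achieves below 11.

11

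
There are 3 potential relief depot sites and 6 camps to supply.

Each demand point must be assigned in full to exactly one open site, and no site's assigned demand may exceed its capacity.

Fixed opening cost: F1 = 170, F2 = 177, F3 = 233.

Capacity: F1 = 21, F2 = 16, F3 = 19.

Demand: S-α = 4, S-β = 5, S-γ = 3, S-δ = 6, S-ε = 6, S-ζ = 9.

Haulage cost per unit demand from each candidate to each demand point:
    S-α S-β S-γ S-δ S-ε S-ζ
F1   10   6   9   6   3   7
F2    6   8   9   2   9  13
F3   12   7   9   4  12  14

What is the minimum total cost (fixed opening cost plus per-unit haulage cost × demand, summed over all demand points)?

Open {F1, F2}; cheapest assignment that respects the capacities:
  F1 (cap 21, load 20): S-β, S-ε, S-ζ — cost 5×6 + 6×3 + 9×7 = 111
  F2 (cap 16, load 13): S-α, S-γ, S-δ — cost 4×6 + 3×9 + 6×2 = 63
  Shipping 174, fixed 347 → total 521.
  Any other capacity-feasible assignment to {F1, F2} ships for at least 174.
Compare {F1, F3}: its best feasible assignment gives total 610.
Compare {F2, F3}: its best feasible assignment gives total 688.
Every other set of open sites that can feasibly serve all demand totals ≥ 610 even under its best assignment. Minimum: 521.

521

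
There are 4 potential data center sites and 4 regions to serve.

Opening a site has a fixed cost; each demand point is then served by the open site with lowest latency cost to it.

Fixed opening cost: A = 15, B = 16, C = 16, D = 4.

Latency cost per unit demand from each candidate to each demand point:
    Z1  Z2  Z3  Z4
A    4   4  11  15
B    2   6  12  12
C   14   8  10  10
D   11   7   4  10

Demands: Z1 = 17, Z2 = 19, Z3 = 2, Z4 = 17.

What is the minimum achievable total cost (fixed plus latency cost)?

Open {A, B, D}: assign each demand point to its cheapest open site.
  Z1→B 17×2=34, Z2→A 19×4=76, Z3→D 2×4=8, Z4→D 17×10=170
  latency cost 288, fixed 35 → total 323.
Compare {A, B, C, D}: latency cost 288 + fixed 51 = 339.
Compare {A, D}: latency cost 322 + fixed 19 = 341.
Compare {B, D}: latency cost 326 + fixed 20 = 346.
All other subsets cost ≥ 339. Minimum total cost: 323.

323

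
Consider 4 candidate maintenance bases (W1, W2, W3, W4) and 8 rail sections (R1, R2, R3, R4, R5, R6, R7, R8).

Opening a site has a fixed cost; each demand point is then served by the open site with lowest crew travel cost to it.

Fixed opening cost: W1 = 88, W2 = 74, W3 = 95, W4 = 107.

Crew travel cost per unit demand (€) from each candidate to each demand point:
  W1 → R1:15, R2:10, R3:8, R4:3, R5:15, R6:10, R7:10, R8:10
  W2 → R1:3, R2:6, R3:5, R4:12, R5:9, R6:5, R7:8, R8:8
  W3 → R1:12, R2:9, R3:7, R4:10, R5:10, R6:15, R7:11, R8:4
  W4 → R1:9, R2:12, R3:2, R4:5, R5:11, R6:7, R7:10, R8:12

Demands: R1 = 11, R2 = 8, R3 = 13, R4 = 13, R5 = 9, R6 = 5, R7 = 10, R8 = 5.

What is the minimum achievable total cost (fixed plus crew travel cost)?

573

Open {W1, W2}: assign each demand point to its cheapest open site.
  R1→W2 11×3=33, R2→W2 8×6=48, R3→W2 13×5=65, R4→W1 13×3=39, R5→W2 9×9=81, R6→W2 5×5=25, R7→W2 10×8=80, R8→W2 5×8=40
  crew travel cost 411, fixed 162 → total 573.
Compare {W2, W4}: crew travel cost 398 + fixed 181 = 579.
Compare {W2}: crew travel cost 528 + fixed 74 = 602.
Compare {W1, W2, W4}: crew travel cost 372 + fixed 269 = 641.
All other subsets cost ≥ 579. Minimum total cost: 573.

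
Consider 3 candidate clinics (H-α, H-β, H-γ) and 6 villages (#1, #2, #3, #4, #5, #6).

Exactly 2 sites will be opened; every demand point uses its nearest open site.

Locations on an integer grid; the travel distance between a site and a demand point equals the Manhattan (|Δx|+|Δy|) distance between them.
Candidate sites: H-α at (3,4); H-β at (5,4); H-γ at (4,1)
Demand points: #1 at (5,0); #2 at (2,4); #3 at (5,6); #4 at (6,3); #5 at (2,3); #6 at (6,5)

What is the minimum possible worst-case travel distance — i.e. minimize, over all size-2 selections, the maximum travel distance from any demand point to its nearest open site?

4

Open {H-α, H-β}.
  Farthest demand point is #1 at travel distance 4 (to H-β); all others are ≤ 4.
With {H-α, H-γ} the worst case is 4.
With {H-β, H-γ} the worst case is 4.
No size-2 selection achieves below 4.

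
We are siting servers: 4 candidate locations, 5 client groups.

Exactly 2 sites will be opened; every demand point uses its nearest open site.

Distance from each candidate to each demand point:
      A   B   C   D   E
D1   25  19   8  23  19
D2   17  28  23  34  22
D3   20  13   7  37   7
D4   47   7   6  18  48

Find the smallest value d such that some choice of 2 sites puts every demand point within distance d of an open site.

20

Open {D3, D4}.
  Farthest demand point is A at distance 20 (to D3); all others are ≤ 20.
With {D2, D4} the worst case is 22.
With {D1, D2} the worst case is 23.
No size-2 selection achieves below 20.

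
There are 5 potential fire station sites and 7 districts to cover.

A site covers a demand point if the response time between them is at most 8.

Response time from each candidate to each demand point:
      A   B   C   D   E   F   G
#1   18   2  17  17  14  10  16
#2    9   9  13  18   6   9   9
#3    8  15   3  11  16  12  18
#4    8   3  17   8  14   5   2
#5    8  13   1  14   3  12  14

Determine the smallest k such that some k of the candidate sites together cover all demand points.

2

Coverage sets (demand points within 8 of each site):
  #1: {B}
  #2: {E}
  #3: {A, C}
  #4: {A, B, D, F, G}
  #5: {A, C, E}
No single site covers all 7 demand points.
But {#4, #5} covers everything, so the minimum is 2.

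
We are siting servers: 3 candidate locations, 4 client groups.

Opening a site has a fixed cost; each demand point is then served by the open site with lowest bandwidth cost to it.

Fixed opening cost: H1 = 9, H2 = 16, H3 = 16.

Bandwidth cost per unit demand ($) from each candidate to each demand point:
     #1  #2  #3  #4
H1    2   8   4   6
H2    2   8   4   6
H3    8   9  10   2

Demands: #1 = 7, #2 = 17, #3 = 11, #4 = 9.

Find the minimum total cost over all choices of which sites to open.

Open {H1, H3}: assign each demand point to its cheapest open site.
  #1→H1 7×2=14, #2→H1 17×8=136, #3→H1 11×4=44, #4→H3 9×2=18
  bandwidth cost 212, fixed 25 → total 237.
Compare {H2, H3}: bandwidth cost 212 + fixed 32 = 244.
Compare {H1, H2, H3}: bandwidth cost 212 + fixed 41 = 253.
Compare {H1}: bandwidth cost 248 + fixed 9 = 257.
All other subsets cost ≥ 244. Minimum total cost: 237.

237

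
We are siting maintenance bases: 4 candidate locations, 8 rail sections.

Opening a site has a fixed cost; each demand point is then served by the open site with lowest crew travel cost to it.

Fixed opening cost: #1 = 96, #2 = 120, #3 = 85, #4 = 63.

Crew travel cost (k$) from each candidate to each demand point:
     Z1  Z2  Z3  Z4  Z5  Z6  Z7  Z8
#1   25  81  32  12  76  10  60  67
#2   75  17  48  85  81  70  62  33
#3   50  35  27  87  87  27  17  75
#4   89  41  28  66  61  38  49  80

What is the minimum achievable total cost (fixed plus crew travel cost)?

450

Open {#1, #3}: assign each demand point to its cheapest open site.
  Z1→#1 25, Z2→#3 35, Z3→#3 27, Z4→#1 12, Z5→#1 76, Z6→#1 10, Z7→#3 17, Z8→#1 67
  crew travel cost 269, fixed 181 → total 450.
Compare {#1, #4}: crew travel cost 293 + fixed 159 = 452.
Compare {#1}: crew travel cost 363 + fixed 96 = 459.
Compare {#1, #2}: crew travel cost 265 + fixed 216 = 481.
All other subsets cost ≥ 452. Minimum total cost: 450.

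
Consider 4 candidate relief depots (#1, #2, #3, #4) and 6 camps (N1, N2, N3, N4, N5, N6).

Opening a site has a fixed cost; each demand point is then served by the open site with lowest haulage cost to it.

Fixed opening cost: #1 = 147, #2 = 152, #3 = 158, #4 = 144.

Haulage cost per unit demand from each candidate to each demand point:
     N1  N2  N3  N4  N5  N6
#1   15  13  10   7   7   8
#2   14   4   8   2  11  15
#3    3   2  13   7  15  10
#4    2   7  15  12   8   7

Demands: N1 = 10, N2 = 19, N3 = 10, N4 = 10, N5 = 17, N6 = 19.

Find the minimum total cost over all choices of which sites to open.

Open {#2, #4}: assign each demand point to its cheapest open site.
  N1→#4 10×2=20, N2→#2 19×4=76, N3→#2 10×8=80, N4→#2 10×2=20, N5→#4 17×8=136, N6→#4 19×7=133
  haulage cost 465, fixed 296 → total 761.
Compare {#1, #3}: haulage cost 509 + fixed 305 = 814.
Compare {#3, #4}: haulage cost 527 + fixed 302 = 829.
Compare {#4}: haulage cost 692 + fixed 144 = 836.
All other subsets cost ≥ 814. Minimum total cost: 761.

761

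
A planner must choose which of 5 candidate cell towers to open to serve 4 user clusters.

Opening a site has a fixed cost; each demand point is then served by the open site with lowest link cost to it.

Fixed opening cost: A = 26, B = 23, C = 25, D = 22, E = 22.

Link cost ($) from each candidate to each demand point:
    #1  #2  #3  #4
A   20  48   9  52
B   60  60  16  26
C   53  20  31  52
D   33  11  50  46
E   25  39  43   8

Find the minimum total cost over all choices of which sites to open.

118

Open {A, D, E}: assign each demand point to its cheapest open site.
  #1→A 20, #2→D 11, #3→A 9, #4→E 8
  link cost 48, fixed 70 → total 118.
Compare {A, E}: link cost 76 + fixed 48 = 124.
Compare {B, D, E}: link cost 60 + fixed 67 = 127.
Compare {A, C, E}: link cost 57 + fixed 73 = 130.
All other subsets cost ≥ 124. Minimum total cost: 118.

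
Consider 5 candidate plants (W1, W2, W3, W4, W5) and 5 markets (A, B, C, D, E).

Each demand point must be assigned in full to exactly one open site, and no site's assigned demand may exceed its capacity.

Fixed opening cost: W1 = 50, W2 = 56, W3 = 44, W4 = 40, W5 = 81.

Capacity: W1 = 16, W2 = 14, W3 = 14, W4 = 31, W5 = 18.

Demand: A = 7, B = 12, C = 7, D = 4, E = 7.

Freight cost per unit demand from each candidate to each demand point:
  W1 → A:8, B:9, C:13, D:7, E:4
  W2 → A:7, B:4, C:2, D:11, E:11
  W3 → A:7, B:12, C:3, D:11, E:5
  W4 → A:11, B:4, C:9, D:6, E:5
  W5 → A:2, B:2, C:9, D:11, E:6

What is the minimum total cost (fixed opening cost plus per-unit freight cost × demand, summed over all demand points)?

261

Open {W3, W4}; cheapest assignment that respects the capacities:
  W3 (cap 14, load 14): A, C — cost 7×7 + 7×3 = 70
  W4 (cap 31, load 23): B, D, E — cost 12×4 + 4×6 + 7×5 = 107
  Shipping 177, fixed 84 → total 261.
  Any other capacity-feasible assignment to {W3, W4} ships for at least 177.
Compare {W2, W4}: its best feasible assignment gives total 266.
Compare {W1, W3, W4}: its best feasible assignment gives total 304.
Every other set of open sites that can feasibly serve all demand totals ≥ 266 even under its best assignment. Minimum: 261.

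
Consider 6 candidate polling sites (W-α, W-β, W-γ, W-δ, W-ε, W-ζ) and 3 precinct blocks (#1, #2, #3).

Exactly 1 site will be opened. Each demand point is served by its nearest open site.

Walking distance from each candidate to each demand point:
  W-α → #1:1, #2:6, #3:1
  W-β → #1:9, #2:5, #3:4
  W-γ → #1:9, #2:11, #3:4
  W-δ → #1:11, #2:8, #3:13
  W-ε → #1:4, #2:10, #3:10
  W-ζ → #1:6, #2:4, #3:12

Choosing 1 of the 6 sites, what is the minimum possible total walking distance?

8

Open {W-α}.
  #1→W-α 1, #2→W-α 6, #3→W-α 1  ⇒ total 8.
Compare {W-β}: total 18.
Compare {W-ζ}: total 22.
No size-1 selection does better; minimum is 8.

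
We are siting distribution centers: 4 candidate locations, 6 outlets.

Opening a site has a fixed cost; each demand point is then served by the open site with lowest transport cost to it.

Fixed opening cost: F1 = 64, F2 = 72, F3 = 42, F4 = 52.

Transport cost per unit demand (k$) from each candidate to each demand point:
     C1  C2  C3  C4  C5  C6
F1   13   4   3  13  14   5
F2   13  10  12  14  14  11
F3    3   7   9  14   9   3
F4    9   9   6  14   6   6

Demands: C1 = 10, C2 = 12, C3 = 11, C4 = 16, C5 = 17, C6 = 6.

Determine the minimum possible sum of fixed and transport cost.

596

Open {F1, F3}: assign each demand point to its cheapest open site.
  C1→F3 10×3=30, C2→F1 12×4=48, C3→F1 11×3=33, C4→F1 16×13=208, C5→F3 17×9=153, C6→F3 6×3=18
  transport cost 490, fixed 106 → total 596.
Compare {F1, F3, F4}: transport cost 439 + fixed 158 = 597.
Compare {F3, F4}: transport cost 524 + fixed 94 = 618.
Compare {F1, F4}: transport cost 511 + fixed 116 = 627.
All other subsets cost ≥ 597. Minimum total cost: 596.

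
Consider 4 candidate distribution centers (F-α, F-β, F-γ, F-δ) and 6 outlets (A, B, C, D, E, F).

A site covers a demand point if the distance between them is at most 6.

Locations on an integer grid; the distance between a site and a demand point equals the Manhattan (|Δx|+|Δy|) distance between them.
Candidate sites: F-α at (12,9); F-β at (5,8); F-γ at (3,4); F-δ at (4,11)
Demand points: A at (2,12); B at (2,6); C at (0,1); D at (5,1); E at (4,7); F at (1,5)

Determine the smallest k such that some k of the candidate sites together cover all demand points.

2

Coverage sets (demand points within 6 of each site):
  F-α: {}
  F-β: {B, E}
  F-γ: {B, C, D, E, F}
  F-δ: {A, E}
No single site covers all 6 demand points.
But {F-γ, F-δ} covers everything, so the minimum is 2.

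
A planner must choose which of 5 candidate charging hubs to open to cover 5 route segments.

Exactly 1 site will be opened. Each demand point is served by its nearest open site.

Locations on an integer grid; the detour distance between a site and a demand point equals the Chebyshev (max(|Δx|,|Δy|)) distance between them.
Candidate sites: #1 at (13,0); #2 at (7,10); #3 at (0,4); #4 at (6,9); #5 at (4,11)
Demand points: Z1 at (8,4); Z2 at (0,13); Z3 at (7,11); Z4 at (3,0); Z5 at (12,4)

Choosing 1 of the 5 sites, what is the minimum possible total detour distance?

Open {#4}.
  Z1→#4 5, Z2→#4 6, Z3→#4 2, Z4→#4 9, Z5→#4 6  ⇒ total 28.
Compare {#2}: total 30.
Compare {#5}: total 33.
No size-1 selection does better; minimum is 28.

28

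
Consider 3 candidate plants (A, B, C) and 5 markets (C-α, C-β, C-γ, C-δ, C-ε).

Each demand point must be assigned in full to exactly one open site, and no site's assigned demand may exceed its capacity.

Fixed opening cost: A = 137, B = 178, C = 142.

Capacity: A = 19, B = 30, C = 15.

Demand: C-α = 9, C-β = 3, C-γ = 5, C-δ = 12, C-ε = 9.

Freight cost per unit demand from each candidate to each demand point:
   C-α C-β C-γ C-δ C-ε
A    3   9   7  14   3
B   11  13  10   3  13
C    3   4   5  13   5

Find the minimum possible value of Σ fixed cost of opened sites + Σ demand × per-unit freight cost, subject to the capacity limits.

Open {A, B}; cheapest assignment that respects the capacities:
  A (cap 19, load 18): C-α, C-ε — cost 9×3 + 9×3 = 54
  B (cap 30, load 20): C-β, C-γ, C-δ — cost 3×13 + 5×10 + 12×3 = 125
  Shipping 179, fixed 315 → total 494.
  Any other capacity-feasible assignment to {A, B} ships for at least 179.
Compare {B, C}: its best feasible assignment gives total 562.
Compare {A, B, C}: its best feasible assignment gives total 584.
Every other set of open sites that can feasibly serve all demand totals ≥ 562 even under its best assignment. Minimum: 494.

494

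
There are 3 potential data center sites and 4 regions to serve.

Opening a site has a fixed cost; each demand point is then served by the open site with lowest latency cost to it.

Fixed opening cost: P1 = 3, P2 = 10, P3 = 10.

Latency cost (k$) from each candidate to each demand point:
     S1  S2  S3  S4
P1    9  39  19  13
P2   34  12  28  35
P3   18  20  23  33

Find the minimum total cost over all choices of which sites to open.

Open {P1, P2}: assign each demand point to its cheapest open site.
  S1→P1 9, S2→P2 12, S3→P1 19, S4→P1 13
  latency cost 53, fixed 13 → total 66.
Compare {P1, P3}: latency cost 61 + fixed 13 = 74.
Compare {P1, P2, P3}: latency cost 53 + fixed 23 = 76.
Compare {P1}: latency cost 80 + fixed 3 = 83.
All other subsets cost ≥ 74. Minimum total cost: 66.

66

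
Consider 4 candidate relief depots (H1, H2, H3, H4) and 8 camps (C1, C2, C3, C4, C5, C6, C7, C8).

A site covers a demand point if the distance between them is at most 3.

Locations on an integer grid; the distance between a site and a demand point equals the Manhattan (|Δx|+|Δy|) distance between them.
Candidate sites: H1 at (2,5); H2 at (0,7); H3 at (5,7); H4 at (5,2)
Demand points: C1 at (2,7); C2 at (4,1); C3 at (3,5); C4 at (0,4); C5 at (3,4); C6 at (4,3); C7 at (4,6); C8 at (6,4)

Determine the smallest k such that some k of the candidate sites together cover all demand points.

2

Coverage sets (demand points within 3 of each site):
  H1: {C1, C3, C4, C5, C7}
  H2: {C1, C4}
  H3: {C1, C7}
  H4: {C2, C6, C8}
No single site covers all 8 demand points.
But {H1, H4} covers everything, so the minimum is 2.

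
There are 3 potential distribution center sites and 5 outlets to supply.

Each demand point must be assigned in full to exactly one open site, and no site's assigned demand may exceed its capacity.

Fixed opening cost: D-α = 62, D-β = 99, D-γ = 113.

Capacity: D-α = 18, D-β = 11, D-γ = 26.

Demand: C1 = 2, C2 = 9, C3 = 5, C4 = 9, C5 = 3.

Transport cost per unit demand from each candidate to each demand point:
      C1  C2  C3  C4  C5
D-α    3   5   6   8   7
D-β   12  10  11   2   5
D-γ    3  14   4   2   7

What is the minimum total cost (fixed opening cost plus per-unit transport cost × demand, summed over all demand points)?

Open {D-α, D-γ}; cheapest assignment that respects the capacities:
  D-α (cap 18, load 14): C1, C2, C5 — cost 2×3 + 9×5 + 3×7 = 72
  D-γ (cap 26, load 14): C3, C4 — cost 5×4 + 9×2 = 38
  Shipping 110, fixed 175 → total 285.
  Any other capacity-feasible assignment to {D-α, D-γ} ships for at least 110.
Compare {D-α, D-β}: its best feasible assignment gives total 299.
Compare {D-β, D-γ}: its best feasible assignment gives total 367.
Every other set of open sites that can feasibly serve all demand totals ≥ 299 even under its best assignment. Minimum: 285.

285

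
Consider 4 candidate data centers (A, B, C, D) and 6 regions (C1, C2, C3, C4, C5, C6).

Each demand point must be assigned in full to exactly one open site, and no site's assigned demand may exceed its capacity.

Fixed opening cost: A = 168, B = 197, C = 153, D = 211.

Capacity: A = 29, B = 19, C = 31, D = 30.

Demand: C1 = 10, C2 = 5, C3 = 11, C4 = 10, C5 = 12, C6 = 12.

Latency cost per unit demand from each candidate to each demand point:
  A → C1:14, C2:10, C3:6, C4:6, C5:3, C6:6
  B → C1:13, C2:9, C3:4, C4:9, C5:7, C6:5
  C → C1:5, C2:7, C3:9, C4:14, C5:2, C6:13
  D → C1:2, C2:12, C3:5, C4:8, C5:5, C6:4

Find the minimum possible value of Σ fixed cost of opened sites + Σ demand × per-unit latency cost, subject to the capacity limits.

Open {A, C}; cheapest assignment that respects the capacities:
  A (cap 29, load 29): C2, C5, C6 — cost 5×10 + 12×3 + 12×6 = 158
  C (cap 31, load 31): C1, C3, C4 — cost 10×5 + 11×9 + 10×14 = 289
  Shipping 447, fixed 321 → total 768.
  Any other capacity-feasible assignment to {A, C} ships for at least 447.
Compare {A, C, D}: its best feasible assignment gives total 785.
Compare {A, B, C}: its best feasible assignment gives total 803.
Every other set of open sites that can feasibly serve all demand totals ≥ 785 even under its best assignment. Minimum: 768.

768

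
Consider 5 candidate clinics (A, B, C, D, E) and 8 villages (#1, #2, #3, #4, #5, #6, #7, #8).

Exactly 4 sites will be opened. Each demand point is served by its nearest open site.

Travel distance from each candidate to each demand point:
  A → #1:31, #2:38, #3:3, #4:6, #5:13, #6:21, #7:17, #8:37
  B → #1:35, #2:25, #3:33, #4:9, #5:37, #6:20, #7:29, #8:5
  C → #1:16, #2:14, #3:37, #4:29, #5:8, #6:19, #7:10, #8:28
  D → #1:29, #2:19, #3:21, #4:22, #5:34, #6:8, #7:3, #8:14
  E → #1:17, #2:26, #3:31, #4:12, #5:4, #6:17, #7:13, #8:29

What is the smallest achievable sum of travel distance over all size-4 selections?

63

Open {A, B, C, D}.
  #1→C 16, #2→C 14, #3→A 3, #4→A 6, #5→C 8, #6→D 8, #7→D 3, #8→B 5  ⇒ total 63.
Compare {A, B, D, E}: total 65.
Compare {A, C, D, E}: total 68.
No size-4 selection does better; minimum is 63.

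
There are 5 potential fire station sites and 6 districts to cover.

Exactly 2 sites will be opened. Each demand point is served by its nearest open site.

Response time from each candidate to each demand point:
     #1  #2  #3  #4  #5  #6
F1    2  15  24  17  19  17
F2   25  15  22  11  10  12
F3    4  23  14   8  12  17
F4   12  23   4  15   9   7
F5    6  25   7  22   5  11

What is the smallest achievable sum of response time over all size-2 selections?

52

Open {F1, F4}.
  #1→F1 2, #2→F1 15, #3→F4 4, #4→F4 15, #5→F4 9, #6→F4 7  ⇒ total 52.
Compare {F2, F5}: total 55.
Compare {F3, F4}: total 55.
No size-2 selection does better; minimum is 52.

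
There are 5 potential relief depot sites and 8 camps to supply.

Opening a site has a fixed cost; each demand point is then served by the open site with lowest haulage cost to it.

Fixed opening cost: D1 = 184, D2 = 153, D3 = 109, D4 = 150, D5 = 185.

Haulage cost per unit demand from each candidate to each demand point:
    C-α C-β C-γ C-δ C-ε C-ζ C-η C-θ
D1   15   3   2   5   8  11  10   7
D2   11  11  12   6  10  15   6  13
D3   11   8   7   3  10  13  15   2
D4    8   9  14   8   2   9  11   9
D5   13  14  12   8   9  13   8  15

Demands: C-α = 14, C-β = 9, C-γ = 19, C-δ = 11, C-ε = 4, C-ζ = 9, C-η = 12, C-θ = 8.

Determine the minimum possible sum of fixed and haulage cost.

812

Open {D1, D3}: assign each demand point to its cheapest open site.
  C-α→D3 14×11=154, C-β→D1 9×3=27, C-γ→D1 19×2=38, C-δ→D3 11×3=33, C-ε→D1 4×8=32, C-ζ→D1 9×11=99, C-η→D1 12×10=120, C-θ→D3 8×2=16
  haulage cost 519, fixed 293 → total 812.
Compare {D1}: haulage cost 637 + fixed 184 = 821.
Compare {D1, D4}: haulage cost 497 + fixed 334 = 831.
Compare {D3, D4}: haulage cost 587 + fixed 259 = 846.
All other subsets cost ≥ 821. Minimum total cost: 812.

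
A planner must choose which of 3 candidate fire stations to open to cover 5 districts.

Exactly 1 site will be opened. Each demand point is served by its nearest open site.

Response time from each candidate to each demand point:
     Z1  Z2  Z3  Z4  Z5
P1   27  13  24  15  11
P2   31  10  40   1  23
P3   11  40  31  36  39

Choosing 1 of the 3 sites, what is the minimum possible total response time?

Open {P1}.
  Z1→P1 27, Z2→P1 13, Z3→P1 24, Z4→P1 15, Z5→P1 11  ⇒ total 90.
Compare {P2}: total 105.
Compare {P3}: total 157.

90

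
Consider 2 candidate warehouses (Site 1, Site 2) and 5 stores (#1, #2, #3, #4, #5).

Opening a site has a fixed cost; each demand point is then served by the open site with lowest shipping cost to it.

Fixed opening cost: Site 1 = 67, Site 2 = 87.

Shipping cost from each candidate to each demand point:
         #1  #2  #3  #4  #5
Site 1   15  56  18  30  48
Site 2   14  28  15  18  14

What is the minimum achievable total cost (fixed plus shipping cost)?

Open {Site 2}: assign each demand point to its cheapest open site.
  #1→Site 2 14, #2→Site 2 28, #3→Site 2 15, #4→Site 2 18, #5→Site 2 14
  shipping cost 89, fixed 87 → total 176.
Compare {Site 1}: shipping cost 167 + fixed 67 = 234.
Compare {Site 1, Site 2}: shipping cost 89 + fixed 154 = 243.

176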